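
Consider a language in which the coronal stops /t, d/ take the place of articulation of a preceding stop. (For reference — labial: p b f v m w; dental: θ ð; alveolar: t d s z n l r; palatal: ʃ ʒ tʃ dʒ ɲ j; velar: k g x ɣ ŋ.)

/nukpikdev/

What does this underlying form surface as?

/d/ after /k/ (velar) → [g]

[nukpikgev]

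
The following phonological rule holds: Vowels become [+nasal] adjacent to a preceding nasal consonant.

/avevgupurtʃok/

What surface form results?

[avevgupurtʃok]

no segment meets the rule's conditions; no change.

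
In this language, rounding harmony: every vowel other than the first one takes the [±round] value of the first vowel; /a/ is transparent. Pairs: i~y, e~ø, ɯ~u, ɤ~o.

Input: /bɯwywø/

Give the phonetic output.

/y/ harmonizes with /ɯ/ ([-round]) → [i]
/ø/ harmonizes with /ɯ/ ([-round]) → [e]

[bɯwiwe]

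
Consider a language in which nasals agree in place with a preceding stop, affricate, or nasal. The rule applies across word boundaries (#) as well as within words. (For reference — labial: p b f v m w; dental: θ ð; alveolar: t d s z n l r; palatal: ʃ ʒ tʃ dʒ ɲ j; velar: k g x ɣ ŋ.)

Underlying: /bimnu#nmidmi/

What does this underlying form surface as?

/n/ after /m/ (labial) → [m]
/m/ after /n/ (alveolar) → [n]
/m/ after /d/ (alveolar) → [n]

[bimmu#nnidni]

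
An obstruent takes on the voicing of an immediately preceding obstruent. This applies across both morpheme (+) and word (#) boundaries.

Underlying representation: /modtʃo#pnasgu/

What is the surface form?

[moddʒo#pnasku]

/tʃ/ after /d/ (voiced) → [dʒ]
/g/ after /s/ (voiceless) → [k]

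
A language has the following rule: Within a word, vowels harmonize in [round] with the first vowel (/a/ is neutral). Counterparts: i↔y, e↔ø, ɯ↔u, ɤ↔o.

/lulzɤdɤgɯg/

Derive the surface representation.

[lulzodogug]

/ɤ/ harmonizes with /u/ ([+round]) → [o]
/ɤ/ harmonizes with /u/ ([+round]) → [o]
/ɯ/ harmonizes with /u/ ([+round]) → [u]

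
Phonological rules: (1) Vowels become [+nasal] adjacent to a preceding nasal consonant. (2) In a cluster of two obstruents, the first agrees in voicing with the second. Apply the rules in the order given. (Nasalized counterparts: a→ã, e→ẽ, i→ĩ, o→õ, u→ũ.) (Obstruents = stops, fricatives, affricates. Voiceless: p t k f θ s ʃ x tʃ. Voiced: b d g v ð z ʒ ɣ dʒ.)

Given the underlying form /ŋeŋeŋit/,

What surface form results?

Rule 1: /e/ after nasal /ŋ/ → [ẽ]
Rule 1: /e/ after nasal /ŋ/ → [ẽ]
Rule 1: /i/ after nasal /ŋ/ → [ĩ]
After rule 1: ŋẽŋẽŋĩt
Rule 2: no segment meets the rule's conditions; no change.

[ŋẽŋẽŋĩt]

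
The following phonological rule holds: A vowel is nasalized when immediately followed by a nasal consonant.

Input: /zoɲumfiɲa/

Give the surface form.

/o/ before nasal /ɲ/ → [õ]
/u/ before nasal /m/ → [ũ]
/i/ before nasal /ɲ/ → [ĩ]

[zõɲũmfĩɲa]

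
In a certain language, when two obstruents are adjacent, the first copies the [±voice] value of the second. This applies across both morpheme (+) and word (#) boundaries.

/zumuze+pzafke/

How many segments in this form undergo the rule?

/p/ before /z/ (voiced) → [b]
1 segment changes.

1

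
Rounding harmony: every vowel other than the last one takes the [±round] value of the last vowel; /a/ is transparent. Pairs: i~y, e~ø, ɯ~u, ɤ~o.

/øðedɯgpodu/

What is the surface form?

/e/ harmonizes with /u/ ([+round]) → [ø]
/ɯ/ harmonizes with /u/ ([+round]) → [u]

[øðødugpodu]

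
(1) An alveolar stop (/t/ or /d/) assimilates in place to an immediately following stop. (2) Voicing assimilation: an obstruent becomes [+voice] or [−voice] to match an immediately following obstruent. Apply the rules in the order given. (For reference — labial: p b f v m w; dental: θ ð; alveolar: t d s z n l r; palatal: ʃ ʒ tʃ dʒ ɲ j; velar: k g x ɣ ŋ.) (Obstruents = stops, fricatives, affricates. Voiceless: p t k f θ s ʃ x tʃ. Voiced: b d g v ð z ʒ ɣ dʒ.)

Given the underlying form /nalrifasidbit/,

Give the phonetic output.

[nalrifasibbit]

Rule 1: /d/ before /b/ (labial) → [b]
After rule 1: nalrifasibbit
Rule 2: no segment meets the rule's conditions; no change.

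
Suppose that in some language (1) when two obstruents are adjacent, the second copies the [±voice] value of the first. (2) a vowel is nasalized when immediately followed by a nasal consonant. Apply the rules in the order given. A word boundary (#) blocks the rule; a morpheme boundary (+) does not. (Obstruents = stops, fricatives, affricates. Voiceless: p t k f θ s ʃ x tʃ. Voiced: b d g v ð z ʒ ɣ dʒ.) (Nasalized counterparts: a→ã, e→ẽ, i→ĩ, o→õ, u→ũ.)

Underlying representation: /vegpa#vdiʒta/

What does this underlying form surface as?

[vegba#vdiʒda]

Rule 1: /p/ after /g/ (voiced) → [b]
Rule 1: /t/ after /ʒ/ (voiced) → [d]
After rule 1: vegba#vdiʒda
Rule 2: no segment meets the rule's conditions; no change.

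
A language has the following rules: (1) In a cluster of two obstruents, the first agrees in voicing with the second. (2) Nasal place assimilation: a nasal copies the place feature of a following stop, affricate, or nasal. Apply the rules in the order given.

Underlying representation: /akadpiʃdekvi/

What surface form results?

Rule 1: /d/ before /p/ (voiceless) → [t]
Rule 1: /ʃ/ before /d/ (voiced) → [ʒ]
Rule 1: /k/ before /v/ (voiced) → [g]
After rule 1: akatpiʒdegvi
Rule 2: no segment meets the rule's conditions; no change.

[akatpiʒdegvi]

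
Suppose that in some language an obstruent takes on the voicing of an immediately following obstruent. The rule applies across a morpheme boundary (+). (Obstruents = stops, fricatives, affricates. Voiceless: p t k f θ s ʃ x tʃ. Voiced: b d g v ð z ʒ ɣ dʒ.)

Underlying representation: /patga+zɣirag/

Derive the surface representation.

[padga+zɣirag]

/t/ before /g/ (voiced) → [d]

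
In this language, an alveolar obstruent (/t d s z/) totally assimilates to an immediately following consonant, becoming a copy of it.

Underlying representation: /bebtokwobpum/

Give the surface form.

no segment meets the rule's conditions; no change.

[bebtokwobpum]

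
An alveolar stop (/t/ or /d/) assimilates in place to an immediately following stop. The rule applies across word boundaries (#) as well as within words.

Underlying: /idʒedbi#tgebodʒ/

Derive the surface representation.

/d/ before /b/ (labial) → [b]
/t/ before /g/ (velar) → [k]

[idʒebbi#kgebodʒ]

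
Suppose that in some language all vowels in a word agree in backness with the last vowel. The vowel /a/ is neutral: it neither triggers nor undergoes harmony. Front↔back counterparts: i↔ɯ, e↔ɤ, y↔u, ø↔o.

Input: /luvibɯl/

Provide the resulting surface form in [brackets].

[luvɯbɯl]

/i/ harmonizes with /ɯ/ ([+back]) → [ɯ]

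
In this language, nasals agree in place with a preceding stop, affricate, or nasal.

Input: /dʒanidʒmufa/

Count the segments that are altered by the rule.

/m/ after /dʒ/ (palatal) → [ɲ]
1 segment changes.

1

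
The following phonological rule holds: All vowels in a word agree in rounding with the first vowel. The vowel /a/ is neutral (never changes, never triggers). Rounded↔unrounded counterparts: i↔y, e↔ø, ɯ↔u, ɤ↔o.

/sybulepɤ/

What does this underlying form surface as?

/e/ harmonizes with /y/ ([+round]) → [ø]
/ɤ/ harmonizes with /y/ ([+round]) → [o]

[sybuløpo]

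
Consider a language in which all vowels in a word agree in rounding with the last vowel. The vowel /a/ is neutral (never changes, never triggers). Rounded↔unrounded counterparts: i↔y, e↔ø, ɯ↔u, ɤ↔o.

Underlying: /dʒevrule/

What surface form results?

[dʒevrɯle]

/u/ harmonizes with /e/ ([-round]) → [ɯ]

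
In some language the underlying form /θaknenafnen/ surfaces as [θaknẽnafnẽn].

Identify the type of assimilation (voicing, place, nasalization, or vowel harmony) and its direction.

nasalization, regressive

/e/→[ẽ] /e/→[ẽ].
Each target copies a feature from the following segment, so the direction is regressive.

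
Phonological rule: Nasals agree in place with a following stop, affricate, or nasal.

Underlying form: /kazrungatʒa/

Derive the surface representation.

/n/ before /g/ (velar) → [ŋ]

[kazruŋgatʒa]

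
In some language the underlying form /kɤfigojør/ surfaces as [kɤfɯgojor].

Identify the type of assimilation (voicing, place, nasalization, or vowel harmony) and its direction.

vowel harmony, progressive

/i/→[ɯ] /ø/→[o].
Vowels agree with the first vowel, so the harmony is progressive.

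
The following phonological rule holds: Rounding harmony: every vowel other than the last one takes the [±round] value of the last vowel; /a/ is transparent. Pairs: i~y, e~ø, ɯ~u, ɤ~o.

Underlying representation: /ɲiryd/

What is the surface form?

/i/ harmonizes with /y/ ([+round]) → [y]

[ɲyryd]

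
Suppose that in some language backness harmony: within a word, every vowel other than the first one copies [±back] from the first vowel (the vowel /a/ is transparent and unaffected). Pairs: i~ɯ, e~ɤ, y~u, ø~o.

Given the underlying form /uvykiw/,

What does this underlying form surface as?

/y/ harmonizes with /u/ ([+back]) → [u]
/i/ harmonizes with /u/ ([+back]) → [ɯ]

[uvukɯw]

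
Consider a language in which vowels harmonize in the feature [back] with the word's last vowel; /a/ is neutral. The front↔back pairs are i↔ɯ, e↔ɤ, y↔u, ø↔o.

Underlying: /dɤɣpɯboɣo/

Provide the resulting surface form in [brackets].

[dɤɣpɯboɣo]

no segment meets the rule's conditions; no change.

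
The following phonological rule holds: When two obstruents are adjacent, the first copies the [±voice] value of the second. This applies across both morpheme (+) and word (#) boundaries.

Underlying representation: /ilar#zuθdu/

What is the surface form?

/θ/ before /d/ (voiced) → [ð]

[ilar#zuðdu]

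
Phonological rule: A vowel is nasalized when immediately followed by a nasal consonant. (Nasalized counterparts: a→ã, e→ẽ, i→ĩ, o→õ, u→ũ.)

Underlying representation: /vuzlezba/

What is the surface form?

[vuzlezba]

no segment meets the rule's conditions; no change.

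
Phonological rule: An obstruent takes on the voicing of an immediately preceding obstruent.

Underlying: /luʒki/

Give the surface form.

[luʒgi]

/k/ after /ʒ/ (voiced) → [g]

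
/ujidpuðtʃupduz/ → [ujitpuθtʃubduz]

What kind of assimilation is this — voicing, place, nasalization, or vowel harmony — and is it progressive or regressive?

voicing assimilation, regressive

/d/→[t] /ð/→[θ] /p/→[b].
Each target copies a feature from the following segment, so the direction is regressive.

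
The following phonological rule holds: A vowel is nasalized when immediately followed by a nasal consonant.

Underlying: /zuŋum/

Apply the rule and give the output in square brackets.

[zũŋũm]

/u/ before nasal /ŋ/ → [ũ]
/u/ before nasal /m/ → [ũ]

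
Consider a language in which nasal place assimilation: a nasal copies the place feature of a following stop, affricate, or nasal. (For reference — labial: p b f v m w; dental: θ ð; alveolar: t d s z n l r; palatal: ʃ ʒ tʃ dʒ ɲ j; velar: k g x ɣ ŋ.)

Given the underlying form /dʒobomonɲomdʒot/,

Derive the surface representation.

[dʒobomoɲɲoɲdʒot]

/n/ before /ɲ/ (palatal) → [ɲ]
/m/ before /dʒ/ (palatal) → [ɲ]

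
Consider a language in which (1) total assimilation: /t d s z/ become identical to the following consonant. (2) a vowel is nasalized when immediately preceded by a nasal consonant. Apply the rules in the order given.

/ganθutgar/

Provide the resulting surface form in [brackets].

Rule 1: /t/ before /g/ → [g] (total assimilation)
After rule 1: ganθuggar
Rule 2: no segment meets the rule's conditions; no change.

[ganθuggar]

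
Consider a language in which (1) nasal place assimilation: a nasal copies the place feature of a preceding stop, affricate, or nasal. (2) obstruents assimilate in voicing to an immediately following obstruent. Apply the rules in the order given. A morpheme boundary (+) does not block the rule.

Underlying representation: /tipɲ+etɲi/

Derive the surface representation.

Rule 1: /ɲ/ after /p/ (labial) → [m]
Rule 1: /ɲ/ after /t/ (alveolar) → [n]
After rule 1: tipm+etni
Rule 2: no segment meets the rule's conditions; no change.

[tipm+etni]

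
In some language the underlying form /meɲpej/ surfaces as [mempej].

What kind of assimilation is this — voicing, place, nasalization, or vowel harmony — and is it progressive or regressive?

place assimilation, regressive

/ɲ/→[m].
Each target copies a feature from the following segment, so the direction is regressive.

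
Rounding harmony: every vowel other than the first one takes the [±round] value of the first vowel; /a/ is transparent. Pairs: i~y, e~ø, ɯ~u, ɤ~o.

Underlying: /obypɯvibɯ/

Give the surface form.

[obypuvybu]

/ɯ/ harmonizes with /o/ ([+round]) → [u]
/i/ harmonizes with /o/ ([+round]) → [y]
/ɯ/ harmonizes with /o/ ([+round]) → [u]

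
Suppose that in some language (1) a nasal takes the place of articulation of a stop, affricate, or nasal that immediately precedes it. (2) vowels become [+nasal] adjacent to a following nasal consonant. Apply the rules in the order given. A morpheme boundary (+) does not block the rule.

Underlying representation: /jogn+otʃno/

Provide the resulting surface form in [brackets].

Rule 1: /n/ after /g/ (velar) → [ŋ]
Rule 1: /n/ after /tʃ/ (palatal) → [ɲ]
After rule 1: jogŋ+otʃɲo
Rule 2: no segment meets the rule's conditions; no change.

[jogŋ+otʃɲo]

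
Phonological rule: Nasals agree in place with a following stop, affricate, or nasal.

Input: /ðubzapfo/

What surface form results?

no segment meets the rule's conditions; no change.

[ðubzapfo]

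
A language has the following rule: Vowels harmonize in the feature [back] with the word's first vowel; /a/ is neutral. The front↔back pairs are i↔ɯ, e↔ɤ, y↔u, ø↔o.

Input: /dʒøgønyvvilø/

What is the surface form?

[dʒøgønyvvilø]

no segment meets the rule's conditions; no change.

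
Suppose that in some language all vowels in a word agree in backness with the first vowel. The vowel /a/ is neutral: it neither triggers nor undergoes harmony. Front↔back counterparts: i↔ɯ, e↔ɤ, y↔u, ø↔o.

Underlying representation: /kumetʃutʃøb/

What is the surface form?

[kumɤtʃutʃob]

/e/ harmonizes with /u/ ([+back]) → [ɤ]
/ø/ harmonizes with /u/ ([+back]) → [o]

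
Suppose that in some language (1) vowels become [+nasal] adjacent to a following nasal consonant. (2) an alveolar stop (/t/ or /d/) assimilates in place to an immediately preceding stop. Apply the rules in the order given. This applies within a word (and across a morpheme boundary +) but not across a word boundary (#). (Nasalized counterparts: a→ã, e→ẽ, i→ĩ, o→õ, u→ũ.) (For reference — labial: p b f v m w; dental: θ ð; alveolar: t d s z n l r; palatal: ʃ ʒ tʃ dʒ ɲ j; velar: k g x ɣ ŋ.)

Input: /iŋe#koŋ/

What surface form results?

[ĩŋe#kõŋ]

Rule 1: /i/ before nasal /ŋ/ → [ĩ]
Rule 1: /o/ before nasal /ŋ/ → [õ]
After rule 1: ĩŋe#kõŋ
Rule 2: no segment meets the rule's conditions; no change.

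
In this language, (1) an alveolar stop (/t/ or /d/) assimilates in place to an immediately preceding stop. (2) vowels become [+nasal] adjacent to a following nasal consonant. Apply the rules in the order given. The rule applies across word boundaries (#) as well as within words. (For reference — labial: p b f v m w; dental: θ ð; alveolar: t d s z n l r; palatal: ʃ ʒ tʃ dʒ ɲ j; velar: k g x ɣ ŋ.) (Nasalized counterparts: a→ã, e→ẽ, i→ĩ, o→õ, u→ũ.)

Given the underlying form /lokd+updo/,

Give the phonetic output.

Rule 1: /d/ after /k/ (velar) → [g]
Rule 1: /d/ after /p/ (labial) → [b]
After rule 1: lokg+upbo
Rule 2: no segment meets the rule's conditions; no change.

[lokg+upbo]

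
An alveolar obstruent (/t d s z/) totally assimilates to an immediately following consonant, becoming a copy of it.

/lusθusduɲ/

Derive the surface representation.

/s/ before /θ/ → [θ] (total assimilation)
/s/ before /d/ → [d] (total assimilation)

[luθθudduɲ]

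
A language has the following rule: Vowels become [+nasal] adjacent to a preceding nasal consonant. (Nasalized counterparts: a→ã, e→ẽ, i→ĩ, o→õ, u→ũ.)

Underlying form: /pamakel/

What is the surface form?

[pamãkel]

/a/ after nasal /m/ → [ã]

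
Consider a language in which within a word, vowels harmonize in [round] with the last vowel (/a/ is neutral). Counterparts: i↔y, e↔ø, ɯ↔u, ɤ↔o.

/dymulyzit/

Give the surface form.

/y/ harmonizes with /i/ ([-round]) → [i]
/u/ harmonizes with /i/ ([-round]) → [ɯ]
/y/ harmonizes with /i/ ([-round]) → [i]

[dimɯlizit]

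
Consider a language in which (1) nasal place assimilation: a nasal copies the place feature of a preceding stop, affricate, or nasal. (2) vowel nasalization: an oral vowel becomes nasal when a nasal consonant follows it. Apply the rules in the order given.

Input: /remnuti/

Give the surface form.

Rule 1: /n/ after /m/ (labial) → [m]
After rule 1: remmuti
Rule 2: /e/ before nasal /m/ → [ẽ]

[rẽmmuti]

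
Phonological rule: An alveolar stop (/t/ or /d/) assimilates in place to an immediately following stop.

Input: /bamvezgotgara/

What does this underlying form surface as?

/t/ before /g/ (velar) → [k]

[bamvezgokgara]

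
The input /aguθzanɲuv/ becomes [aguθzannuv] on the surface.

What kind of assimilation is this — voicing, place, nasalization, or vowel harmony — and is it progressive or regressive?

place assimilation, progressive

/ɲ/→[n].
Each target copies a feature from the preceding segment, so the direction is progressive.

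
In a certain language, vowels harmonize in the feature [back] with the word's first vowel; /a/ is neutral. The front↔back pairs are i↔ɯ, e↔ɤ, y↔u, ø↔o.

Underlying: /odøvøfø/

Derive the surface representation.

[odovofo]

/ø/ harmonizes with /o/ ([+back]) → [o]
/ø/ harmonizes with /o/ ([+back]) → [o]
/ø/ harmonizes with /o/ ([+back]) → [o]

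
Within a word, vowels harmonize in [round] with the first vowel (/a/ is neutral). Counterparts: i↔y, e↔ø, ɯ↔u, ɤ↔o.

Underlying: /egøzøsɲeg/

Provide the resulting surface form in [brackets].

/ø/ harmonizes with /e/ ([-round]) → [e]
/ø/ harmonizes with /e/ ([-round]) → [e]

[egezesɲeg]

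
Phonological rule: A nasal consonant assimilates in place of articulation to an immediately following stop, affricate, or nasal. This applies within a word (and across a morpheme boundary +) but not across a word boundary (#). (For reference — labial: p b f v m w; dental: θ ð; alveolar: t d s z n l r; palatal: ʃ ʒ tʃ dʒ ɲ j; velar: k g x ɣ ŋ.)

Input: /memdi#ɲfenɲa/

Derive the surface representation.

[mendi#ɲfeɲɲa]

/m/ before /d/ (alveolar) → [n]
/n/ before /ɲ/ (palatal) → [ɲ]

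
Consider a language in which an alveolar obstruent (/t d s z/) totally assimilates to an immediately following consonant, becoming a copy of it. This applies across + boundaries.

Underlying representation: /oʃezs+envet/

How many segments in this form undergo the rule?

/z/ before /s/ → [s] (total assimilation)
1 segment changes.

1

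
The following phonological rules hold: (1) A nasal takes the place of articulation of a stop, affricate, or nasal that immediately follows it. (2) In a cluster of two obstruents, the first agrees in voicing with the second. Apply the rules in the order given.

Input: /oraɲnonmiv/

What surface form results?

[orannommiv]

Rule 1: /ɲ/ before /n/ (alveolar) → [n]
Rule 1: /n/ before /m/ (labial) → [m]
After rule 1: orannommiv
Rule 2: no segment meets the rule's conditions; no change.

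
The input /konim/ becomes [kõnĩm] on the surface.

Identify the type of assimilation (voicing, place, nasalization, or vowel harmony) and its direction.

nasalization, regressive

/o/→[õ] /i/→[ĩ].
Each target copies a feature from the following segment, so the direction is regressive.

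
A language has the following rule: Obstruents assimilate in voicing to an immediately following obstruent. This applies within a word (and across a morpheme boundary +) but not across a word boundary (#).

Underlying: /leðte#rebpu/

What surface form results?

/ð/ before /t/ (voiceless) → [θ]
/b/ before /p/ (voiceless) → [p]

[leθte#reppu]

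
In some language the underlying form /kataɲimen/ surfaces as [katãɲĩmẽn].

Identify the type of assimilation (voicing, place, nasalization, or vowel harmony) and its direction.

nasalization, regressive

/a/→[ã] /i/→[ĩ] /e/→[ẽ].
Each target copies a feature from the following segment, so the direction is regressive.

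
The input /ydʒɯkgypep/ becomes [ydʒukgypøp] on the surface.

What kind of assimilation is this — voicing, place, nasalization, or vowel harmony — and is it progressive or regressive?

/ɯ/→[u] /e/→[ø].
Vowels agree with the first vowel, so the harmony is progressive.

vowel harmony, progressive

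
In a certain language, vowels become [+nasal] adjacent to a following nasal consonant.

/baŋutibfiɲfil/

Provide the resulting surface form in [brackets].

/a/ before nasal /ŋ/ → [ã]
/i/ before nasal /ɲ/ → [ĩ]

[bãŋutibfĩɲfil]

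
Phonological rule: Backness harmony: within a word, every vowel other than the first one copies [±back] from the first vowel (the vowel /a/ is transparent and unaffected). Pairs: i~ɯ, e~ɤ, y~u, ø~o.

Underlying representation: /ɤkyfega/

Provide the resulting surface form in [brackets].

/y/ harmonizes with /ɤ/ ([+back]) → [u]
/e/ harmonizes with /ɤ/ ([+back]) → [ɤ]

[ɤkufɤga]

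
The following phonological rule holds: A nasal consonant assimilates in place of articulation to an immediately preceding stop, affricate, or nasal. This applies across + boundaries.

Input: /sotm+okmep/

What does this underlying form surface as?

/m/ after /t/ (alveolar) → [n]
/m/ after /k/ (velar) → [ŋ]

[sotn+okŋep]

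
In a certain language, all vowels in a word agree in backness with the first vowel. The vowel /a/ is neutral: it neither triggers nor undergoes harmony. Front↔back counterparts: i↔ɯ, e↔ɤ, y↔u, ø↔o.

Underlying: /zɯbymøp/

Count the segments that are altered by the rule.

2

/y/ harmonizes with /ɯ/ ([+back]) → [u]
/ø/ harmonizes with /ɯ/ ([+back]) → [o]
2 segments change.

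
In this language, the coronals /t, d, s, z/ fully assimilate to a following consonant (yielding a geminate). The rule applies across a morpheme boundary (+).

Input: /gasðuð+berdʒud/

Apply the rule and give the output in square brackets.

/s/ before /ð/ → [ð] (total assimilation)

[gaððuð+berdʒud]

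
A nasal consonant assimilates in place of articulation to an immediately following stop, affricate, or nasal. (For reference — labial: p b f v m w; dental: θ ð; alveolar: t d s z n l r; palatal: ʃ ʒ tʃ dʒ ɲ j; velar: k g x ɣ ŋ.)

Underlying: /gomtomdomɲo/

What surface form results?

/m/ before /t/ (alveolar) → [n]
/m/ before /d/ (alveolar) → [n]
/m/ before /ɲ/ (palatal) → [ɲ]

[gontondoɲɲo]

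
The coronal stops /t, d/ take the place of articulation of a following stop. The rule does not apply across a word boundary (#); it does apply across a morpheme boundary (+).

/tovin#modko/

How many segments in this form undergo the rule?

1

/d/ before /k/ (velar) → [g]
1 segment changes.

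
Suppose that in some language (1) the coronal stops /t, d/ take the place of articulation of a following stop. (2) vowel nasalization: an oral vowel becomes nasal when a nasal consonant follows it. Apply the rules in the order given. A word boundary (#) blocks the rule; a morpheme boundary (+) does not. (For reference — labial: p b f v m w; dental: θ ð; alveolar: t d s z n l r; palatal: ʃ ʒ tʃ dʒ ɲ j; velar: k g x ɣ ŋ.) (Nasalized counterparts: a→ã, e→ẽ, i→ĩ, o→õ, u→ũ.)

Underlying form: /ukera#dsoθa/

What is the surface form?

[ukera#dsoθa]

Rule 1: no segment meets the rule's conditions; no change.
After rule 1: ukera#dsoθa
Rule 2: no segment meets the rule's conditions; no change.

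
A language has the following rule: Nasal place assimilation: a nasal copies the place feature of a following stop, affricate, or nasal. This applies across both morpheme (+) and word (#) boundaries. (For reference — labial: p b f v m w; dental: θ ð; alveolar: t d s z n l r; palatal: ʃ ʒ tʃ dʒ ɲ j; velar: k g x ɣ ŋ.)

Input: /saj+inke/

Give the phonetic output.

[saj+iŋke]

/n/ before /k/ (velar) → [ŋ]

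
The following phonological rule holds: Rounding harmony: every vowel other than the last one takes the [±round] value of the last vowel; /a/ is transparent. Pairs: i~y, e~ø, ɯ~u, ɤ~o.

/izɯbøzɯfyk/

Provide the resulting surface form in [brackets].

/i/ harmonizes with /y/ ([+round]) → [y]
/ɯ/ harmonizes with /y/ ([+round]) → [u]
/ɯ/ harmonizes with /y/ ([+round]) → [u]

[yzubøzufyk]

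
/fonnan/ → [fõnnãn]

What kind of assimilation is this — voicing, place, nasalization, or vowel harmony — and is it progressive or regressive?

nasalization, regressive

/o/→[õ] /a/→[ã].
Each target copies a feature from the following segment, so the direction is regressive.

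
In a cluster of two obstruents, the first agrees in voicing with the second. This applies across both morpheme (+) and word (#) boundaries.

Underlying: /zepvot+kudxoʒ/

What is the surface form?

/p/ before /v/ (voiced) → [b]
/d/ before /x/ (voiceless) → [t]

[zebvot+kutxoʒ]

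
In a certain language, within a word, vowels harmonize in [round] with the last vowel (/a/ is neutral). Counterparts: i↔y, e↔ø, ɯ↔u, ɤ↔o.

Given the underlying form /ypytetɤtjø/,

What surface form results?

/e/ harmonizes with /ø/ ([+round]) → [ø]
/ɤ/ harmonizes with /ø/ ([+round]) → [o]

[ypytøtotjø]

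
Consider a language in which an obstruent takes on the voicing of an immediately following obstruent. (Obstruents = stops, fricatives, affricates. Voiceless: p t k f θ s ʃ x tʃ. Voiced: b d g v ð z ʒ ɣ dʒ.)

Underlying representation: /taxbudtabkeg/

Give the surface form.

/x/ before /b/ (voiced) → [ɣ]
/d/ before /t/ (voiceless) → [t]
/b/ before /k/ (voiceless) → [p]

[taɣbuttapkeg]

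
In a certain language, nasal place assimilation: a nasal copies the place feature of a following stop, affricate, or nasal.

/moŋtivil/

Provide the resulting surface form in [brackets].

[montivil]

/ŋ/ before /t/ (alveolar) → [n]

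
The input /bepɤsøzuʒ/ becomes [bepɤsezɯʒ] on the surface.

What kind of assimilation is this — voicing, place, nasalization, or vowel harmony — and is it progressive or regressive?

vowel harmony, progressive

/ø/→[e] /u/→[ɯ].
Vowels agree with the first vowel, so the harmony is progressive.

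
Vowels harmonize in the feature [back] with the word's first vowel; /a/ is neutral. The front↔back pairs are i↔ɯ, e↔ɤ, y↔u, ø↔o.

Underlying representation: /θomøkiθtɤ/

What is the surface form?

/ø/ harmonizes with /o/ ([+back]) → [o]
/i/ harmonizes with /o/ ([+back]) → [ɯ]

[θomokɯθtɤ]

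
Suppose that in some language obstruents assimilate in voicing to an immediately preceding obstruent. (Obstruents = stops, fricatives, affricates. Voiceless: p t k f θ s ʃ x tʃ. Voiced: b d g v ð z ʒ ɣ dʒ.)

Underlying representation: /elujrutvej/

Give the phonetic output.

[elujrutfej]

/v/ after /t/ (voiceless) → [f]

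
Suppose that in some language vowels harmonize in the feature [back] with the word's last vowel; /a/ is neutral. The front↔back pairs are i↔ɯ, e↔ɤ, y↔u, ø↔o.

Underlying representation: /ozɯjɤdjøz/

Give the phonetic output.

/o/ harmonizes with /ø/ ([-back]) → [ø]
/ɯ/ harmonizes with /ø/ ([-back]) → [i]
/ɤ/ harmonizes with /ø/ ([-back]) → [e]

[øzijedjøz]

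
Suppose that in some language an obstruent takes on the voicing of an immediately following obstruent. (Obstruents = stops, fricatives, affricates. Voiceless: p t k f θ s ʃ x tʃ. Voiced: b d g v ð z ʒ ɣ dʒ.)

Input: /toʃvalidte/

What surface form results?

/ʃ/ before /v/ (voiced) → [ʒ]
/d/ before /t/ (voiceless) → [t]

[toʒvalitte]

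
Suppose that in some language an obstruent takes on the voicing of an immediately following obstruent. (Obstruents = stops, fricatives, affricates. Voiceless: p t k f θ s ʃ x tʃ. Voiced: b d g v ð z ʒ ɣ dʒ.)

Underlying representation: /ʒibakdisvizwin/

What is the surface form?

[ʒibagdizvizwin]

/k/ before /d/ (voiced) → [g]
/s/ before /v/ (voiced) → [z]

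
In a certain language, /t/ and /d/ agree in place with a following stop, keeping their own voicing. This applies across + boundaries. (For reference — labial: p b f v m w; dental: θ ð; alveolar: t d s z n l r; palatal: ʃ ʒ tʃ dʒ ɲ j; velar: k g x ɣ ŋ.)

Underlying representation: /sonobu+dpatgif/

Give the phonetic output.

/d/ before /p/ (labial) → [b]
/t/ before /g/ (velar) → [k]

[sonobu+bpakgif]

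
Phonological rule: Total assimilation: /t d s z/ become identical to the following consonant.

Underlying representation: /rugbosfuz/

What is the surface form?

[rugboffuz]

/s/ before /f/ → [f] (total assimilation)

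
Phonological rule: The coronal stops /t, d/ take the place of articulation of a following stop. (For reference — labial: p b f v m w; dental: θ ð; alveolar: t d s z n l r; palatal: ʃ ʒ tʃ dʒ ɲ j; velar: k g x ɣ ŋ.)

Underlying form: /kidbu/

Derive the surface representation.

[kibbu]

/d/ before /b/ (labial) → [b]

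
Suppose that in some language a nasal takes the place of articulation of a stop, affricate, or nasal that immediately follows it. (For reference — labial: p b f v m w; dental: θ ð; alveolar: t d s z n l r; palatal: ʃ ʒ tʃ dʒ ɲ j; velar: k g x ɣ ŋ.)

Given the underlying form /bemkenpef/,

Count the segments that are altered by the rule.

/m/ before /k/ (velar) → [ŋ]
/n/ before /p/ (labial) → [m]
2 segments change.

2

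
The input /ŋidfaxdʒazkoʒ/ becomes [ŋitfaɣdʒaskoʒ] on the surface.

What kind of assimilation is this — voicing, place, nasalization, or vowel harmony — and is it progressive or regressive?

voicing assimilation, regressive

/d/→[t] /x/→[ɣ] /z/→[s].
Each target copies a feature from the following segment, so the direction is regressive.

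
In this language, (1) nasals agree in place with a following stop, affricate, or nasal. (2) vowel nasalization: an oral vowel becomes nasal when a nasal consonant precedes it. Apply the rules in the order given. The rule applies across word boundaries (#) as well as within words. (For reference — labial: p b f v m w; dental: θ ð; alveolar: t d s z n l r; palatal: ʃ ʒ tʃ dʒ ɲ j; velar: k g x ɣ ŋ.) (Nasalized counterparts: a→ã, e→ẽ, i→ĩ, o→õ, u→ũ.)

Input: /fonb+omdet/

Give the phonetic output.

Rule 1: /n/ before /b/ (labial) → [m]
Rule 1: /m/ before /d/ (alveolar) → [n]
After rule 1: fomb+ondet
Rule 2: no segment meets the rule's conditions; no change.

[fomb+ondet]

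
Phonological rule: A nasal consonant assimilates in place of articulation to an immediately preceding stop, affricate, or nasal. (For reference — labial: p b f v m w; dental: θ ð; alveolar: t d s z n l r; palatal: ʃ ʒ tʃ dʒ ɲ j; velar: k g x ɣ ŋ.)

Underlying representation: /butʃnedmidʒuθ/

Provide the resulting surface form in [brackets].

/n/ after /tʃ/ (palatal) → [ɲ]
/m/ after /d/ (alveolar) → [n]

[butʃɲednidʒuθ]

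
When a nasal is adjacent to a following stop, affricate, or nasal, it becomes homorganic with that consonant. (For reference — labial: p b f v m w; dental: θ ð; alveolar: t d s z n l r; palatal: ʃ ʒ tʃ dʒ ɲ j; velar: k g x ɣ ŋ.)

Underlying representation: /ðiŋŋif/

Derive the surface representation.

[ðiŋŋif]

no segment meets the rule's conditions; no change.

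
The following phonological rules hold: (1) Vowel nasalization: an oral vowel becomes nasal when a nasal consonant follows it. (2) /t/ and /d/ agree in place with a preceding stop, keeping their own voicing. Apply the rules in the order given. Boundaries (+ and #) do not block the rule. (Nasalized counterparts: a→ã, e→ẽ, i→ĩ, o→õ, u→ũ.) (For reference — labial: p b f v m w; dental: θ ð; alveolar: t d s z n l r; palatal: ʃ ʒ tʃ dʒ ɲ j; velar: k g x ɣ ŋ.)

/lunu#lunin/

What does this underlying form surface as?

Rule 1: /u/ before nasal /n/ → [ũ]
Rule 1: /u/ before nasal /n/ → [ũ]
Rule 1: /i/ before nasal /n/ → [ĩ]
After rule 1: lũnu#lũnĩn
Rule 2: no segment meets the rule's conditions; no change.

[lũnu#lũnĩn]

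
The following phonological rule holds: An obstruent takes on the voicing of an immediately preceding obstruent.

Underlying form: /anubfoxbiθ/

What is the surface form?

[anubvoxpiθ]

/f/ after /b/ (voiced) → [v]
/b/ after /x/ (voiceless) → [p]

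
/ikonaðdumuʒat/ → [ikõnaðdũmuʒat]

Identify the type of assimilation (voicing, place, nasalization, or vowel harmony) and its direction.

nasalization, regressive

/o/→[õ] /u/→[ũ].
Each target copies a feature from the following segment, so the direction is regressive.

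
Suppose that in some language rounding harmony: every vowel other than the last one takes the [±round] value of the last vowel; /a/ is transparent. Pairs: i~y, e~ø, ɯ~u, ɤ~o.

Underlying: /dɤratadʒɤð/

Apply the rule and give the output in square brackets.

no segment meets the rule's conditions; no change.

[dɤratadʒɤð]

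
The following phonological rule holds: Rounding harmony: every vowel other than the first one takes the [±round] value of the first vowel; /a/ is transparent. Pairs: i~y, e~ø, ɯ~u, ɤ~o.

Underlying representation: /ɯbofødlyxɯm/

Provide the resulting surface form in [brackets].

/o/ harmonizes with /ɯ/ ([-round]) → [ɤ]
/ø/ harmonizes with /ɯ/ ([-round]) → [e]
/y/ harmonizes with /ɯ/ ([-round]) → [i]

[ɯbɤfedlixɯm]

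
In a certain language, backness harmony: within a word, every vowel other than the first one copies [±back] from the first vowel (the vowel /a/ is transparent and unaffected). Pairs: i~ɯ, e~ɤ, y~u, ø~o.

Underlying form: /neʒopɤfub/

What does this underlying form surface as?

[neʒøpefyb]

/o/ harmonizes with /e/ ([-back]) → [ø]
/ɤ/ harmonizes with /e/ ([-back]) → [e]
/u/ harmonizes with /e/ ([-back]) → [y]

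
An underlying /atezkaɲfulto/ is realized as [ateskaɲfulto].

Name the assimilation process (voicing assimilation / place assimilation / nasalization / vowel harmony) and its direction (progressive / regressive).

voicing assimilation, regressive

/z/→[s].
Each target copies a feature from the following segment, so the direction is regressive.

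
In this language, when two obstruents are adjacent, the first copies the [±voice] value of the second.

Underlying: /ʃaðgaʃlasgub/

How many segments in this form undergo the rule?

1

/s/ before /g/ (voiced) → [z]
1 segment changes.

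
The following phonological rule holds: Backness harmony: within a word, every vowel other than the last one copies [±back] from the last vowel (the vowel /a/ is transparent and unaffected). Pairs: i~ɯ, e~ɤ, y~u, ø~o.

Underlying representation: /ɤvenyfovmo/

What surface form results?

[ɤvɤnufovmo]

/e/ harmonizes with /o/ ([+back]) → [ɤ]
/y/ harmonizes with /o/ ([+back]) → [u]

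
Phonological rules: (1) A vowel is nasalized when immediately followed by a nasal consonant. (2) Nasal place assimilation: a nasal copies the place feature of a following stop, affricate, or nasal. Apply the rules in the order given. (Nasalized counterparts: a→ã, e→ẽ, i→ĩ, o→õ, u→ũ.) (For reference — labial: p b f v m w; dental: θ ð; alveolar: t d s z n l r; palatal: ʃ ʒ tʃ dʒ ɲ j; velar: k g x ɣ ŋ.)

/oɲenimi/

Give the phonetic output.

[õɲẽnĩmi]

Rule 1: /o/ before nasal /ɲ/ → [õ]
Rule 1: /e/ before nasal /n/ → [ẽ]
Rule 1: /i/ before nasal /m/ → [ĩ]
After rule 1: õɲẽnĩmi
Rule 2: no segment meets the rule's conditions; no change.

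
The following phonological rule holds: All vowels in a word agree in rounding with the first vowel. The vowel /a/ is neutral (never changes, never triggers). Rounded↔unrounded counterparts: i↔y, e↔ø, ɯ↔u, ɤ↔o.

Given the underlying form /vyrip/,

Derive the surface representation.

[vyryp]

/i/ harmonizes with /y/ ([+round]) → [y]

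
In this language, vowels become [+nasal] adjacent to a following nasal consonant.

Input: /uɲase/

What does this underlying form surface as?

[ũɲase]

/u/ before nasal /ɲ/ → [ũ]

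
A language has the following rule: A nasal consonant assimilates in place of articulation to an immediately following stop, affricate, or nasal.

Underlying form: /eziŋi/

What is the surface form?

no segment meets the rule's conditions; no change.

[eziŋi]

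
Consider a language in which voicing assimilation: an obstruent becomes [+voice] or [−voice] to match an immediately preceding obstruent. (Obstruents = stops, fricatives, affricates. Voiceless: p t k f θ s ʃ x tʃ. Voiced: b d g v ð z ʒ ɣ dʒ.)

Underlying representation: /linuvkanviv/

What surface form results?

[linuvganviv]

/k/ after /v/ (voiced) → [g]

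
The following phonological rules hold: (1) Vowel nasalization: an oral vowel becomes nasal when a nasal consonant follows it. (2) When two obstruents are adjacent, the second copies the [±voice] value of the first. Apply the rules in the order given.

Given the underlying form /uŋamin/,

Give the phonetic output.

[ũŋãmĩn]

Rule 1: /u/ before nasal /ŋ/ → [ũ]
Rule 1: /a/ before nasal /m/ → [ã]
Rule 1: /i/ before nasal /n/ → [ĩ]
After rule 1: ũŋãmĩn
Rule 2: no segment meets the rule's conditions; no change.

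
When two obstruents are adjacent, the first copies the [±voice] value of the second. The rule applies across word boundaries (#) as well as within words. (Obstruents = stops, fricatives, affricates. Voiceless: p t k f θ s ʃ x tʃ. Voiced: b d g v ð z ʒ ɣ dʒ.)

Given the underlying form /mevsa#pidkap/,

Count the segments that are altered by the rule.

2

/v/ before /s/ (voiceless) → [f]
/d/ before /k/ (voiceless) → [t]
2 segments change.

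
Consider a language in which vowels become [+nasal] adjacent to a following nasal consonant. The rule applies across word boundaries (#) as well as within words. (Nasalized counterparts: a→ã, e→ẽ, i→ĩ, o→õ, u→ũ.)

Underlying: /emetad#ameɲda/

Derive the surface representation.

/e/ before nasal /m/ → [ẽ]
/a/ before nasal /m/ → [ã]
/e/ before nasal /ɲ/ → [ẽ]

[ẽmetad#ãmẽɲda]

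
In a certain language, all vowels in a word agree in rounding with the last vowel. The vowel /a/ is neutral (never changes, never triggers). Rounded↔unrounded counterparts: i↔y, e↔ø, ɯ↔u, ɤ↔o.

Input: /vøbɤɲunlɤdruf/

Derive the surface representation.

[vøboɲunlodruf]

/ɤ/ harmonizes with /u/ ([+round]) → [o]
/ɤ/ harmonizes with /u/ ([+round]) → [o]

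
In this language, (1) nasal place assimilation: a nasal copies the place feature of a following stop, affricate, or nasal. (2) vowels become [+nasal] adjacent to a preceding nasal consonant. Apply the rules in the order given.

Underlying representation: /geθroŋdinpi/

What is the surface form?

Rule 1: /ŋ/ before /d/ (alveolar) → [n]
Rule 1: /n/ before /p/ (labial) → [m]
After rule 1: geθrondimpi
Rule 2: no segment meets the rule's conditions; no change.

[geθrondimpi]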